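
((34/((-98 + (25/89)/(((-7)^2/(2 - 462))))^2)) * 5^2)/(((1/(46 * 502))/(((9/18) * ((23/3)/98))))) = 21902536708675/288920848326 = 75.81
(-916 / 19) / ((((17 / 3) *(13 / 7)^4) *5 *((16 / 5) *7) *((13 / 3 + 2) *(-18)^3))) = 78547 / 454322797344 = 0.00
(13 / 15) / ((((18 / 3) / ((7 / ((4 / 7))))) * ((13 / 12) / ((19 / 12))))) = 931 / 360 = 2.59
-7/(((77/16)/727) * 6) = -5816/33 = -176.24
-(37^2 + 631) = -2000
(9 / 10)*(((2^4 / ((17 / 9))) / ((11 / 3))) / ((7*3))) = 648 / 6545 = 0.10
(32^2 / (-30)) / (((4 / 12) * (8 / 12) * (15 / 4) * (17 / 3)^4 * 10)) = -41472 / 10440125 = -0.00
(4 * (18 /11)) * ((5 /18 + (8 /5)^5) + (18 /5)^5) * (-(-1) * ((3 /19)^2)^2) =11216126052 /4479784375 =2.50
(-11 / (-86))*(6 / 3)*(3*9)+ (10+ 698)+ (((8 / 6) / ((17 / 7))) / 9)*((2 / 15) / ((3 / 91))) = 635174483 / 888165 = 715.15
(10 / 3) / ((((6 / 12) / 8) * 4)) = 40 / 3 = 13.33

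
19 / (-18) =-19 / 18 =-1.06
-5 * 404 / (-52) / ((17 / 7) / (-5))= -17675 / 221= -79.98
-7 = -7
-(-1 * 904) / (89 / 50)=45200 / 89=507.87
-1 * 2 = -2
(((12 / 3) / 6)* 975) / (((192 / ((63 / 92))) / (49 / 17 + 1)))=225225 / 25024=9.00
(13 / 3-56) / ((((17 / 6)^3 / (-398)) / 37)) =33450.47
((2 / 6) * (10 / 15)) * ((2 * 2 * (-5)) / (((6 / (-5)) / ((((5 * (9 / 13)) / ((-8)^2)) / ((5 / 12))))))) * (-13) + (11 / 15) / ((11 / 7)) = -347 / 60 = -5.78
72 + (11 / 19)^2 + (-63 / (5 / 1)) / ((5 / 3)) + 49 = 1026821 / 9025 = 113.78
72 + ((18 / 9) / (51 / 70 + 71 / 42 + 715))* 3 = 5424318 / 75329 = 72.01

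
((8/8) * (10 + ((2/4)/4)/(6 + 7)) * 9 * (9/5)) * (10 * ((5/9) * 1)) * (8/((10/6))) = 56214/13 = 4324.15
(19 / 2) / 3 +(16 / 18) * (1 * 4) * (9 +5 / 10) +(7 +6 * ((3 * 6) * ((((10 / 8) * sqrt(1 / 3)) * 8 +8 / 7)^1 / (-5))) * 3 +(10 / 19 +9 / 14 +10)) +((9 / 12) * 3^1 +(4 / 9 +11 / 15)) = -216 * sqrt(3)- 371447 / 23940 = -389.64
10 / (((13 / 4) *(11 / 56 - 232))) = -2240 / 168753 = -0.01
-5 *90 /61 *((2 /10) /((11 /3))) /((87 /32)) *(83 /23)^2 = -1.93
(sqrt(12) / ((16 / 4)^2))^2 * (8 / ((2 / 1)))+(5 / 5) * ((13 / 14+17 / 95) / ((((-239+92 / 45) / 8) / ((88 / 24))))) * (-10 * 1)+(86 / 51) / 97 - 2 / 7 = 144826676075 / 112251704208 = 1.29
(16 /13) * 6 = 96 /13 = 7.38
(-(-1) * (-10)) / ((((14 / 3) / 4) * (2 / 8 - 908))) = 240 / 25417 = 0.01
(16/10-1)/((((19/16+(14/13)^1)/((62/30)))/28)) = 180544/11775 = 15.33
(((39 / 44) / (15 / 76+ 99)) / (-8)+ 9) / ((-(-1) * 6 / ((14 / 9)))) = 1990049 / 852984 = 2.33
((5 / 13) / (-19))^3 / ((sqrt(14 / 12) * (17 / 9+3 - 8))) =1125 * sqrt(42) / 2953567708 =0.00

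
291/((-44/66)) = -873/2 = -436.50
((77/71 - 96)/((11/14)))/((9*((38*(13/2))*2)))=-47173/1736163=-0.03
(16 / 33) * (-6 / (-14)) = 16 / 77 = 0.21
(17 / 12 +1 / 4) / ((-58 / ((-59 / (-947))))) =-295 / 164778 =-0.00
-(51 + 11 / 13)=-674 / 13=-51.85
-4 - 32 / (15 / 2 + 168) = -1468 / 351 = -4.18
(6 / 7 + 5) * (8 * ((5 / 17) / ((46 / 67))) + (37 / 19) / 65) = 9777721 / 482885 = 20.25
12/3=4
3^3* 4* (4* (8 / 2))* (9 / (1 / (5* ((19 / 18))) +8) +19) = 13510368 / 389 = 34731.02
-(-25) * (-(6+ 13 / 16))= -2725 / 16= -170.31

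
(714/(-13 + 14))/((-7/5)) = -510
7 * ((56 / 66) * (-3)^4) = 5292 / 11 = 481.09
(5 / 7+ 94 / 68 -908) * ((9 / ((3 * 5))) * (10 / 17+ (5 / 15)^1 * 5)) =-4958915 / 4046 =-1225.63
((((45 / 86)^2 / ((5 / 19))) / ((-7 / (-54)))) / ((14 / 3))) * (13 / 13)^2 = 623295 / 362404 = 1.72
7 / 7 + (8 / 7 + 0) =15 / 7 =2.14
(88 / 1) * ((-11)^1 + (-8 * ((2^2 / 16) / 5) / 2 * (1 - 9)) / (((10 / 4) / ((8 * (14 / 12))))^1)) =-33176 / 75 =-442.35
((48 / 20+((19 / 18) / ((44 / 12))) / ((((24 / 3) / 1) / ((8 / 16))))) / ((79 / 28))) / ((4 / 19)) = 1698011 / 417120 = 4.07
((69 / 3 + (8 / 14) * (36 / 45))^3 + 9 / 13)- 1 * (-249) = 7333211843 / 557375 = 13156.69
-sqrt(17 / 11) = -sqrt(187) / 11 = -1.24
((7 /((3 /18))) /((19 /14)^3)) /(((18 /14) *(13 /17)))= 4571504 /267501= 17.09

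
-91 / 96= -0.95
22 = 22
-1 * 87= -87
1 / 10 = 0.10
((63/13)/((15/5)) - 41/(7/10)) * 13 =-5183/7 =-740.43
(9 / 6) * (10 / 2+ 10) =45 / 2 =22.50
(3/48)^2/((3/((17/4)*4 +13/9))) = 83/3456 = 0.02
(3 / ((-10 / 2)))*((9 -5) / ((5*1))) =-0.48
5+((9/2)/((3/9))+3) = 43/2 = 21.50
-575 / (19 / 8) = -4600 / 19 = -242.11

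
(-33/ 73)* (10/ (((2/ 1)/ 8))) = -1320/ 73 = -18.08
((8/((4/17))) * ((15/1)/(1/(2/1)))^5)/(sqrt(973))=826200000 * sqrt(973)/973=26486755.98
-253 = -253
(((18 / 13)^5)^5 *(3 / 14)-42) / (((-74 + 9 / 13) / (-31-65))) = 3269606810116206035141749254778560 / 3621023939167425690699312653231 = 902.95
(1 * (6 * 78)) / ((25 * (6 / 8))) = 624 / 25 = 24.96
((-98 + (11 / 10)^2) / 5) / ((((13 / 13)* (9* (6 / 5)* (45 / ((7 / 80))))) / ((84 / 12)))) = -474271 / 19440000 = -0.02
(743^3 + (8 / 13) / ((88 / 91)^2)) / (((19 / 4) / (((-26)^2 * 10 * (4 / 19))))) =5368073961087760 / 43681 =122892652665.64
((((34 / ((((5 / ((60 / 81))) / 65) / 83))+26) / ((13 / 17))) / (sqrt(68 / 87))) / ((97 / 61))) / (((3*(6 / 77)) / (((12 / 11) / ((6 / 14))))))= 168860566*sqrt(1479) / 23571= 275508.07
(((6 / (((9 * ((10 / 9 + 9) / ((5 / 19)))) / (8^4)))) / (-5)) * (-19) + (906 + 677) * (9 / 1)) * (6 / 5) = 17420.48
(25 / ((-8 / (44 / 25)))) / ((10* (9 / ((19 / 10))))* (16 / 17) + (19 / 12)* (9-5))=-10659 / 98674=-0.11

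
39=39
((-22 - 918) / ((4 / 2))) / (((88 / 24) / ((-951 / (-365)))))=-268182 / 803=-333.98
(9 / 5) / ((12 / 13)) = 39 / 20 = 1.95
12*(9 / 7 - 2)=-60 / 7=-8.57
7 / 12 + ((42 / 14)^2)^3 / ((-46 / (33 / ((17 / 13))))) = -1873709 / 4692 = -399.34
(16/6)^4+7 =4663/81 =57.57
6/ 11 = 0.55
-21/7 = -3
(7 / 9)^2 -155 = -12506 / 81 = -154.40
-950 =-950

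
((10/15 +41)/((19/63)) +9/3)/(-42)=-447/133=-3.36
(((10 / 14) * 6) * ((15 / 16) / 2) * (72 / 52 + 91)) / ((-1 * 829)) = -270225 / 1207024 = -0.22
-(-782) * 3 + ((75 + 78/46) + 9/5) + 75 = 287442/115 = 2499.50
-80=-80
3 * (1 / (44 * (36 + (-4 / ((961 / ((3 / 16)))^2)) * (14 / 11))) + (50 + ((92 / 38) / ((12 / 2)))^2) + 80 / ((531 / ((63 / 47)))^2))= 1629636318396642280523 / 10828732450863826827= 150.49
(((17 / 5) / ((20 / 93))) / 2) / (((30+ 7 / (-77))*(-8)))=-17391 / 526400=-0.03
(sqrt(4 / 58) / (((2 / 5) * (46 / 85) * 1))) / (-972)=-425 * sqrt(58) / 2593296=-0.00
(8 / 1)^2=64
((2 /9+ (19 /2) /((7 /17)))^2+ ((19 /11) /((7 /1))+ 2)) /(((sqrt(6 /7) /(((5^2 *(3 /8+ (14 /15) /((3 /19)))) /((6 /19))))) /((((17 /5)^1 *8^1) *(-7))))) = -69548948718211 *sqrt(42) /8083152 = -55761502.75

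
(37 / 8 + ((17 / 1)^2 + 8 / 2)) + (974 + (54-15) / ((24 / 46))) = 10771 / 8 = 1346.38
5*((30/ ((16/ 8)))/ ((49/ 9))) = 675/ 49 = 13.78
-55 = -55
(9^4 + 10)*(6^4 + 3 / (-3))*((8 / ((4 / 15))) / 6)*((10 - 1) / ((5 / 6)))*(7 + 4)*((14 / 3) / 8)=5897045385 / 2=2948522692.50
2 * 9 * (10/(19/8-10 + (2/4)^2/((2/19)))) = -240/7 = -34.29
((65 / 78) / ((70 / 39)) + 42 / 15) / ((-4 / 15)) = -1371 / 112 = -12.24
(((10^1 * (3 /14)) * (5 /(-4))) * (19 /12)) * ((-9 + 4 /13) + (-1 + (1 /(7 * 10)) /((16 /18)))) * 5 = 33460425 /163072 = 205.19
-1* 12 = -12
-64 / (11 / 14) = -896 / 11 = -81.45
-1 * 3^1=-3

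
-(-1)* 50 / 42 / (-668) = -25 / 14028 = -0.00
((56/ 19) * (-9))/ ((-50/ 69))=17388/ 475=36.61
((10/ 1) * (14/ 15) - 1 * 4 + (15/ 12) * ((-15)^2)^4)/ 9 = 38443359439/ 108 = 355957031.84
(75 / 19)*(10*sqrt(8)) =1500*sqrt(2) / 19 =111.65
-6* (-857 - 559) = 8496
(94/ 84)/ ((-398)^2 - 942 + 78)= 47/ 6616680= 0.00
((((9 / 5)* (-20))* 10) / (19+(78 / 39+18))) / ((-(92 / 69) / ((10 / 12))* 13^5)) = 75 / 4826809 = 0.00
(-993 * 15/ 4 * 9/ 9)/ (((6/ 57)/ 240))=-8490150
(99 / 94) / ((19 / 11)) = 1089 / 1786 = 0.61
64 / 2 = 32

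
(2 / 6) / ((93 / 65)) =0.23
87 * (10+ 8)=1566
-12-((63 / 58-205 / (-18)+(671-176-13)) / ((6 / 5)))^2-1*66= -104147616967 / 613089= -169873.57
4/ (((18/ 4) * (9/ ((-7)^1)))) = -56/ 81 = -0.69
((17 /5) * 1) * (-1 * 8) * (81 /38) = -5508 /95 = -57.98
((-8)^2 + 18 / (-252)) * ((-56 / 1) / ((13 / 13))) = -3580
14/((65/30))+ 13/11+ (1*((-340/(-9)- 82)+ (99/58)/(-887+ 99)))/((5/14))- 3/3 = -17232351083/147052620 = -117.18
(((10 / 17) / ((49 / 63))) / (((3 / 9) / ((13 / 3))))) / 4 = 585 / 238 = 2.46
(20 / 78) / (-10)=-1 / 39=-0.03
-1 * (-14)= 14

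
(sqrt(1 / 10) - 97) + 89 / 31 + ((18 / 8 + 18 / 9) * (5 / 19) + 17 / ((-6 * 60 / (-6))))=-1638491 / 17670 + sqrt(10) / 10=-92.41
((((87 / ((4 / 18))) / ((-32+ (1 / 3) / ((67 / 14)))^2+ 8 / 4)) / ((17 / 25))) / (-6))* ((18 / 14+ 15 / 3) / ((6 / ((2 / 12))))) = -322197975 / 19645246376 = -0.02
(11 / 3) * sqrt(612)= 22 * sqrt(17)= 90.71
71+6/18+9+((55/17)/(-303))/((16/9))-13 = 5548849/82416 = 67.33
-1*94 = -94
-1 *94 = -94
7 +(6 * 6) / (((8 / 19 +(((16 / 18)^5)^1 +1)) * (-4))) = 5421026 / 2216915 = 2.45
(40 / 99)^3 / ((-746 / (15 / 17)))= -0.00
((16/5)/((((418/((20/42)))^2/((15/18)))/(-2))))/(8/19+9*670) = -200/174248904753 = -0.00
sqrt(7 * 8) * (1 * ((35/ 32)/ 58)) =0.14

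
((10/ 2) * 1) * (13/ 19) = 65/ 19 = 3.42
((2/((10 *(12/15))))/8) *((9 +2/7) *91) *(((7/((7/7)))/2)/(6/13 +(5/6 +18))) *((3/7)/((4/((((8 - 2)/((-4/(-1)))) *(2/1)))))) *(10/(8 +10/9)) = 2669355/1579648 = 1.69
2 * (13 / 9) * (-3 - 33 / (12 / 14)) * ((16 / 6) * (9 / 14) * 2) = -8632 / 21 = -411.05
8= 8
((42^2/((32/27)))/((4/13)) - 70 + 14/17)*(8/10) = 518763/136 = 3814.43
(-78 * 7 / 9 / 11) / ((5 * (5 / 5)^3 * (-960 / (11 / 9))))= 91 / 64800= 0.00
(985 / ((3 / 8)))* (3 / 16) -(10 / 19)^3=6754115 / 13718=492.35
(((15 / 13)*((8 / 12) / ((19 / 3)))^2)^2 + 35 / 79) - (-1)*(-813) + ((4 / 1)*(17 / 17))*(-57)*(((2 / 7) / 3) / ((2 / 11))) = -11351031652812 / 12179409697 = -931.99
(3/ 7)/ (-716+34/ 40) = -60/ 100121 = -0.00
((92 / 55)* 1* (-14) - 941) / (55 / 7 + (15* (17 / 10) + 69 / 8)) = -2970408 / 129305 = -22.97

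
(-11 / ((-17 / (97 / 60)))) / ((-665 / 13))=-13871 / 678300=-0.02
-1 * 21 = -21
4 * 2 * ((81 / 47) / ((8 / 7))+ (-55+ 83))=11095 / 47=236.06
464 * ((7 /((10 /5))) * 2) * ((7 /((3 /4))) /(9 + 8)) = 90944 /51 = 1783.22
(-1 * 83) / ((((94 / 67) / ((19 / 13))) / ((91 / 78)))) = -739613 / 7332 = -100.87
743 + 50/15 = 2239/3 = 746.33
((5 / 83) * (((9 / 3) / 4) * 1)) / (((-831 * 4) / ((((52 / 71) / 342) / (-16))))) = 65 / 35729117568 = 0.00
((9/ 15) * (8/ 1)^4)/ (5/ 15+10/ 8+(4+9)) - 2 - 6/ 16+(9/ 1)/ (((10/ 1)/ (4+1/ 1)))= 1194523/ 7000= 170.65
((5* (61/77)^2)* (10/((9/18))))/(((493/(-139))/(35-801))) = 39618975400/2922997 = 13554.23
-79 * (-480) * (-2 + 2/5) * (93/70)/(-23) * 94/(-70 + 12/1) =-132598656/23345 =-5679.96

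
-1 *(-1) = 1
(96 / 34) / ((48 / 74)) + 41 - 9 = 618 / 17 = 36.35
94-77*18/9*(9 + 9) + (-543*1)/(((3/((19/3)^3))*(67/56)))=-74367326/1809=-41109.63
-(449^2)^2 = -40642963201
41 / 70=0.59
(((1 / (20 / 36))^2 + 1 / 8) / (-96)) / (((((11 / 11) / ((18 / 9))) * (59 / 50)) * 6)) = -673 / 67968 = -0.01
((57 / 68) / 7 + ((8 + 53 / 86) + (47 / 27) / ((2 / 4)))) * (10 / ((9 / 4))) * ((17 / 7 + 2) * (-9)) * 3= -2093068850 / 322371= -6492.73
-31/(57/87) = -899/19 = -47.32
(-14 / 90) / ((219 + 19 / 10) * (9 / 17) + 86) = -238 / 310509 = -0.00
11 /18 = 0.61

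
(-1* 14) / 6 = -7 / 3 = -2.33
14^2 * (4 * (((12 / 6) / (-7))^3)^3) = -8192 / 823543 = -0.01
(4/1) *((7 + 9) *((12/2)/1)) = 384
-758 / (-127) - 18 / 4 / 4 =4921 / 1016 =4.84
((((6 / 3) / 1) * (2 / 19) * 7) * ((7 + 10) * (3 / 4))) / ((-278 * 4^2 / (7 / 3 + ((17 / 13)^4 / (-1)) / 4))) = -65348255 / 9654988928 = -0.01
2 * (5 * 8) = 80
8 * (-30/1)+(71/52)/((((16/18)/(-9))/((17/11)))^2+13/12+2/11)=-328901904291/1376594921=-238.92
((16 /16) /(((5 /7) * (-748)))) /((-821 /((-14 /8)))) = -49 /12282160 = -0.00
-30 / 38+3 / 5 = -18 / 95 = -0.19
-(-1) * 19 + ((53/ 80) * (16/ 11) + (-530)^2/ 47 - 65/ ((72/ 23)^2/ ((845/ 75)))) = 238068879907/ 40201920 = 5921.83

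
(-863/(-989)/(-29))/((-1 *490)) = 863/14053690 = 0.00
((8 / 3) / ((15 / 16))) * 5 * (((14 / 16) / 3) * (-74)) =-8288 / 27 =-306.96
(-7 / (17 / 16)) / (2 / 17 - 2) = 7 / 2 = 3.50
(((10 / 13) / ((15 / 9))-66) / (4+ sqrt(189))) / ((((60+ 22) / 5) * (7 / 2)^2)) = 34080 / 4518241-25560 * sqrt(21) / 4518241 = -0.02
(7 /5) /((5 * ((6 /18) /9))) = 189 /25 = 7.56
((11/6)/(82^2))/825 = 1/3025800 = 0.00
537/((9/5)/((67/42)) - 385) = -179895/128597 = -1.40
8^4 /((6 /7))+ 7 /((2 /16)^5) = 702464 /3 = 234154.67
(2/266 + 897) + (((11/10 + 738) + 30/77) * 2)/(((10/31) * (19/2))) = 50459667/36575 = 1379.62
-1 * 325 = -325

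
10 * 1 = 10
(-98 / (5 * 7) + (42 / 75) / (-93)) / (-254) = 3262 / 295275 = 0.01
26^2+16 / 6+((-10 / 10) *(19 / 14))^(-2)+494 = 1173.21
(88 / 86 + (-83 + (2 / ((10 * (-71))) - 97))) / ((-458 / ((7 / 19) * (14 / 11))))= 0.18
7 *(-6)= -42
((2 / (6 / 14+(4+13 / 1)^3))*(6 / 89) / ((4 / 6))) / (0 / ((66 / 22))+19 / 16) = 1008 / 29080127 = 0.00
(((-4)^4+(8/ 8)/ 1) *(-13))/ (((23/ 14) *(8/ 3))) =-70161/ 92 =-762.62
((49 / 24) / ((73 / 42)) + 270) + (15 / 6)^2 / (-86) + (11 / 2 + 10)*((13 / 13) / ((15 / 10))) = 21202211 / 75336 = 281.44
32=32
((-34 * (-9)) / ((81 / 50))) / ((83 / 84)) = 47600 / 249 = 191.16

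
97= 97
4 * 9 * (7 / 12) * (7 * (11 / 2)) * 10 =8085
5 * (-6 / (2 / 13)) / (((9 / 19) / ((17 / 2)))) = -20995 / 6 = -3499.17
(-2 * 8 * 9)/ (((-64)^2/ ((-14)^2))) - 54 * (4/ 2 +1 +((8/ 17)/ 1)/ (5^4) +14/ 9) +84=-114873273/ 680000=-168.93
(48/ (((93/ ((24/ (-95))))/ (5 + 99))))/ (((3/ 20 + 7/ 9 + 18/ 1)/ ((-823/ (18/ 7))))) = 460142592/ 2006723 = 229.30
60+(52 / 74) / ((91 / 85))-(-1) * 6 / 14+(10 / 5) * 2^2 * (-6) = 3389 / 259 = 13.08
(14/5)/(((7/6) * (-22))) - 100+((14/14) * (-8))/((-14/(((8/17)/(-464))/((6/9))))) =-19001371/189805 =-100.11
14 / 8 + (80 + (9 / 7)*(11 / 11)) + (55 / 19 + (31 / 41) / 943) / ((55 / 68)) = 97986502191 / 1131279380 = 86.62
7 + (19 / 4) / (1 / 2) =33 / 2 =16.50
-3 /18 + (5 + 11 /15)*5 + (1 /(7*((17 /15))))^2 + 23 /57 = 46686145 /1614354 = 28.92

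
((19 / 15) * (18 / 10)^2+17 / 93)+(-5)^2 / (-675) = 444631 / 104625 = 4.25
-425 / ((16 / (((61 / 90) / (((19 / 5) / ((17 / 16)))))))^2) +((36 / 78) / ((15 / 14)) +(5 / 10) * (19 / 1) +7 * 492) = 1720884134419247 / 498247925760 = 3453.87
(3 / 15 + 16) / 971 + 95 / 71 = 466976 / 344705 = 1.35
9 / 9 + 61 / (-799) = 738 / 799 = 0.92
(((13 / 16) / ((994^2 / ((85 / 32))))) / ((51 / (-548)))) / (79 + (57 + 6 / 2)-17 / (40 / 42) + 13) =-44525 / 254486456448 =-0.00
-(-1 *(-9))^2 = -81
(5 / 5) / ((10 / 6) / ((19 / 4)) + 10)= 0.10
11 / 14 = 0.79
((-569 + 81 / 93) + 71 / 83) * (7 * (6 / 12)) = -10217165 / 5146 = -1985.46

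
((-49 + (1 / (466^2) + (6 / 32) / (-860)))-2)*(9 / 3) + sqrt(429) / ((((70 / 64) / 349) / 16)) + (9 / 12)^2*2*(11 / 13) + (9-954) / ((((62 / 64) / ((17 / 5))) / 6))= -6036584420437203 / 301047705920 + 178688*sqrt(429) / 35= 85692.14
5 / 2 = 2.50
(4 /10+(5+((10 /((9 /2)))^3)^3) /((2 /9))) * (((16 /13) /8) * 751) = 1929963132030859 /2798036865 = 689756.15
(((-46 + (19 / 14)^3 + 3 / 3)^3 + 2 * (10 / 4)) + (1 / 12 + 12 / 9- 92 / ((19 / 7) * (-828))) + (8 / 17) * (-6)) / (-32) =2398.87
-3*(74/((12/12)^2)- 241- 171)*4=4056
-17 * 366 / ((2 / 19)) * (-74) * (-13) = -56862858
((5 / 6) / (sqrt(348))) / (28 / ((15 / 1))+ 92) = 25 * sqrt(87) / 489984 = 0.00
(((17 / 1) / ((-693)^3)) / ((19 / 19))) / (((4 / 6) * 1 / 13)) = -0.00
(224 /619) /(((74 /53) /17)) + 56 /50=3164084 /572575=5.53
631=631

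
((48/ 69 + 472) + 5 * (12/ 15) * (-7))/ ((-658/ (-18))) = 92052/ 7567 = 12.16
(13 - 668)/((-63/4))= 2620/63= 41.59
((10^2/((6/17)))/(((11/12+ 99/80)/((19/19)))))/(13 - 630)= -68000/318989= -0.21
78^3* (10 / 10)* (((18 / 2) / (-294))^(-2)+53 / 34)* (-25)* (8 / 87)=-574758048800 / 493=-1165837827.18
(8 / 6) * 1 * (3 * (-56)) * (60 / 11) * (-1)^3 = 13440 / 11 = 1221.82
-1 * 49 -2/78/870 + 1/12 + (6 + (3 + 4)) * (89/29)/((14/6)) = -15114269/475020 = -31.82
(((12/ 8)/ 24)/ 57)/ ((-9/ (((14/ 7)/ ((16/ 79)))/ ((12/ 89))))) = -7031/ 787968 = -0.01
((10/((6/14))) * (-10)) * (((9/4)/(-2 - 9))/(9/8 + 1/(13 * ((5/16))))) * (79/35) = 616200/7843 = 78.57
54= 54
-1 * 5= -5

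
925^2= 855625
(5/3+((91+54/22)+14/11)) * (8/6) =12724/99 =128.53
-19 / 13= -1.46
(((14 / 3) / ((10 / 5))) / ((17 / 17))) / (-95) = -7 / 285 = -0.02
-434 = -434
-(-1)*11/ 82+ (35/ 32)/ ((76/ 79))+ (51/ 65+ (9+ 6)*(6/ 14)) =384921939/ 45368960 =8.48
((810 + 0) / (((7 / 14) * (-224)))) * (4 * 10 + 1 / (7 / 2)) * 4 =-57105 / 49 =-1165.41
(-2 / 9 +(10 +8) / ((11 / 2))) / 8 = 151 / 396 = 0.38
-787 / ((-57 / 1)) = 787 / 57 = 13.81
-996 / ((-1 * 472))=249 / 118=2.11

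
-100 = -100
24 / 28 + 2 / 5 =44 / 35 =1.26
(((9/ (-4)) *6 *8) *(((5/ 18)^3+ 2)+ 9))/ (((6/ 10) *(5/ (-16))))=514216/ 81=6348.35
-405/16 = -25.31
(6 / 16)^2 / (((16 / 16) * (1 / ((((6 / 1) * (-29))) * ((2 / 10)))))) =-4.89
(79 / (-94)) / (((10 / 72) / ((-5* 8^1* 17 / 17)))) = 11376 / 47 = 242.04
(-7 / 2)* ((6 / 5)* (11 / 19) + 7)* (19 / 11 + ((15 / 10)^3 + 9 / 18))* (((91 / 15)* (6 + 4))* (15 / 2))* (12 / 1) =-688691913 / 836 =-823794.15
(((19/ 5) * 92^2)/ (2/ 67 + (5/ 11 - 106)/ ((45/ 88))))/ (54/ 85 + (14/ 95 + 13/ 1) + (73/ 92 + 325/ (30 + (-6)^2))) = -26414862635040/ 3305058338803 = -7.99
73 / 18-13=-8.94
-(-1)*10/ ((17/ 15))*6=900/ 17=52.94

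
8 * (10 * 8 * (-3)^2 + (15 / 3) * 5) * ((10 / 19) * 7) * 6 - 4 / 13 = 32541524 / 247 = 131747.06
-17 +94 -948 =-871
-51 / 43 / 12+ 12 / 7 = 1945 / 1204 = 1.62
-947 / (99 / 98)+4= -92410 / 99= -933.43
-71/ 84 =-0.85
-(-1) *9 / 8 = 9 / 8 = 1.12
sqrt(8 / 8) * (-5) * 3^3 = -135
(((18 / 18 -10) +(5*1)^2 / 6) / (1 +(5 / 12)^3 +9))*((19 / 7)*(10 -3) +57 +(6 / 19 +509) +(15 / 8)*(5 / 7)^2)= -4558685508 / 16204055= -281.33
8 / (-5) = -8 / 5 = -1.60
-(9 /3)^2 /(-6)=3 /2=1.50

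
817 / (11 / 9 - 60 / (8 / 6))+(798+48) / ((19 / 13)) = 4193505 / 7486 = 560.18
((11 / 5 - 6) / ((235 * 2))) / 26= -19 / 61100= -0.00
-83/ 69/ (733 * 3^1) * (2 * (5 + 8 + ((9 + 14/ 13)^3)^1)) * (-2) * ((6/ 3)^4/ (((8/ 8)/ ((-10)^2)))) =403119180800/ 111117669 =3627.86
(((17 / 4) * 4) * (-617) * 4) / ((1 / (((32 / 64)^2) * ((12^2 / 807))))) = -503472 / 269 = -1871.64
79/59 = 1.34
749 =749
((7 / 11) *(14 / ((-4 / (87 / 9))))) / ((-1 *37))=0.58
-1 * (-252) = 252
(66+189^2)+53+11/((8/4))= 71691/2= 35845.50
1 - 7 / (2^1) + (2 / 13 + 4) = 43 / 26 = 1.65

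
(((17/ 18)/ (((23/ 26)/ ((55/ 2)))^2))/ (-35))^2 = 3021217567225/ 4442755716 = 680.03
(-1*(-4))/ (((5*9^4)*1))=4/ 32805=0.00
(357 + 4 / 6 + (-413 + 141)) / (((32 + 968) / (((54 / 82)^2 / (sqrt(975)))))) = 20817 * sqrt(39) / 109265000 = 0.00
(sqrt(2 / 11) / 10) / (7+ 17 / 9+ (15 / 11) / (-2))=9*sqrt(22) / 8125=0.01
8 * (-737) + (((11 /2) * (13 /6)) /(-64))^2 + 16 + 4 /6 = -5879.30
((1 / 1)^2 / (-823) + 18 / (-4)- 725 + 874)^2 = 56570244025 / 2709316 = 20879.90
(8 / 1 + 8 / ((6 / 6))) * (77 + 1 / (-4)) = 1228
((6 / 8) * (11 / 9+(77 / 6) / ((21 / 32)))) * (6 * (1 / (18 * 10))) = 187 / 360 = 0.52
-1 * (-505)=505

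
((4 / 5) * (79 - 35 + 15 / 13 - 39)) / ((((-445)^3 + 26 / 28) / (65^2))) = -291200 / 1233695737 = -0.00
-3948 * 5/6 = -3290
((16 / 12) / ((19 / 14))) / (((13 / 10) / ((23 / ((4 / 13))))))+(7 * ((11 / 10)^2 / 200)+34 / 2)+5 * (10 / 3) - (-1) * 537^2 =109614496093 / 380000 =288459.20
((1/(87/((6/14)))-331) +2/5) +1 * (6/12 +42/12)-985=-1331269/1015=-1311.60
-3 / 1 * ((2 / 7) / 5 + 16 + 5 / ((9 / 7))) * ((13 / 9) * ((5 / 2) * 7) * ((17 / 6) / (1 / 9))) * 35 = -48599005 / 36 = -1349972.36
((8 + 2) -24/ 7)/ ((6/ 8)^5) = 47104/ 1701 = 27.69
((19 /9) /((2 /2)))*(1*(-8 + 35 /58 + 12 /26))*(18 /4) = -99351 /1508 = -65.88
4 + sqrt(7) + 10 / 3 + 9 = sqrt(7) + 49 / 3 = 18.98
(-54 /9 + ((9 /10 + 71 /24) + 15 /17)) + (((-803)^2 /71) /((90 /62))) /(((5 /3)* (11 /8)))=658729879 /241400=2728.79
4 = 4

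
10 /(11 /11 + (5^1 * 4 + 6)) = 10 /27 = 0.37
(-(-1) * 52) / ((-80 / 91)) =-59.15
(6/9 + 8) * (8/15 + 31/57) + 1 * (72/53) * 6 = 792406/45315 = 17.49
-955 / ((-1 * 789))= 955 / 789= 1.21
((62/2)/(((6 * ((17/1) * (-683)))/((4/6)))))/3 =-31/313497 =-0.00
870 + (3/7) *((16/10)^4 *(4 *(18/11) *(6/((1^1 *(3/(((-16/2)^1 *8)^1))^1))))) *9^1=-977347122/48125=-20308.51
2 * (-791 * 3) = -4746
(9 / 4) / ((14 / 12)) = 27 / 14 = 1.93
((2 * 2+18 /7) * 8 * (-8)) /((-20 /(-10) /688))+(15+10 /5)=-1012617 /7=-144659.57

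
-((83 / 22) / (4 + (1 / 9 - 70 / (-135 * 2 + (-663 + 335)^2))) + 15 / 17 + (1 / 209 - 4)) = 30961652663 / 14105367364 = 2.20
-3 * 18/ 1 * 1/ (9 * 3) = -2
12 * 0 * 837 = 0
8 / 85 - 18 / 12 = -1.41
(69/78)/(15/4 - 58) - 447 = -1261033/2821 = -447.02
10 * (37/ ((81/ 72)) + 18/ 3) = 3500/ 9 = 388.89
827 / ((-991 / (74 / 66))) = -30599 / 32703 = -0.94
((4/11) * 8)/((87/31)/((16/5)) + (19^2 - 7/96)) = 95232/11844019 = 0.01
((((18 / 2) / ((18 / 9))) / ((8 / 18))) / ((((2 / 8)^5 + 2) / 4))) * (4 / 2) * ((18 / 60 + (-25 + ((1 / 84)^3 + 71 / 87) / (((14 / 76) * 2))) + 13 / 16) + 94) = 696190360048 / 237783035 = 2927.84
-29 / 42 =-0.69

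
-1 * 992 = -992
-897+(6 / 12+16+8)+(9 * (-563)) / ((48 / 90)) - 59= -10432.12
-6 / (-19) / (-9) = -2 / 57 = -0.04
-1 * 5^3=-125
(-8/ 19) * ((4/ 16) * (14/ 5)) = -28/ 95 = -0.29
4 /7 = 0.57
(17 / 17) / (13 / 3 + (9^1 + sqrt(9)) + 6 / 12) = 6 / 101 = 0.06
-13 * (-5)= 65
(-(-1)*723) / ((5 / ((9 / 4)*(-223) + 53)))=-259557 / 4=-64889.25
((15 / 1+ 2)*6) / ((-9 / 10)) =-340 / 3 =-113.33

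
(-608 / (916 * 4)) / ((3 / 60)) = -760 / 229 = -3.32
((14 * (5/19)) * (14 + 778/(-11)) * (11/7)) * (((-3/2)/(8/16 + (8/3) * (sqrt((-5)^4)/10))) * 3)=168480/817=206.22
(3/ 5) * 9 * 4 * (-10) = -216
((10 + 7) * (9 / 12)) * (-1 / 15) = -17 / 20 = -0.85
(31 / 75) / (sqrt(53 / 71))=31 * sqrt(3763) / 3975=0.48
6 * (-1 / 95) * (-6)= 36 / 95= 0.38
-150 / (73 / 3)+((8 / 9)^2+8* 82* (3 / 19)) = 11033002 / 112347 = 98.20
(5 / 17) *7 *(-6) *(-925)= 194250 / 17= 11426.47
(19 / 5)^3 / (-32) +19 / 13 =-13167 / 52000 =-0.25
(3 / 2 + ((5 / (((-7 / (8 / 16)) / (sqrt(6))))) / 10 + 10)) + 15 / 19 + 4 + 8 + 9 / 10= 25.10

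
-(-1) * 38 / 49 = 38 / 49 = 0.78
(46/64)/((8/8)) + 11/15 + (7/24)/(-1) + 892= 428717/480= 893.16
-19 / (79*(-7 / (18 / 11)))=342 / 6083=0.06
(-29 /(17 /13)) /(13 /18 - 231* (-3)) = -6786 /212279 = -0.03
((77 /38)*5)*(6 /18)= 385 /114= 3.38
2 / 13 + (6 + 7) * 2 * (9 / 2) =117.15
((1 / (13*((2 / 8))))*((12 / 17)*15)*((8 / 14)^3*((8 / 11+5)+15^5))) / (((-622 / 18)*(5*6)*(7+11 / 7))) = -566051328 / 10895885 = -51.95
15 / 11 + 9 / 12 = 93 / 44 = 2.11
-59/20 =-2.95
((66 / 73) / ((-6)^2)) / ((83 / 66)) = 121 / 6059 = 0.02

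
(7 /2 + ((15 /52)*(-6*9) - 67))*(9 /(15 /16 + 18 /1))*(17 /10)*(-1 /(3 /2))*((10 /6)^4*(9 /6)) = 17476000 /35451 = 492.96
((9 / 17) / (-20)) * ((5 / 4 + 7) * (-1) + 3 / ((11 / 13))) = 1863 / 14960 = 0.12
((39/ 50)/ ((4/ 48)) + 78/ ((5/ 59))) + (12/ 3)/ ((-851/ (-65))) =19787144/ 21275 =930.07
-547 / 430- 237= -102457 / 430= -238.27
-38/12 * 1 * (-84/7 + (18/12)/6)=893/24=37.21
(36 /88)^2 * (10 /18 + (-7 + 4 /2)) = -90 /121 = -0.74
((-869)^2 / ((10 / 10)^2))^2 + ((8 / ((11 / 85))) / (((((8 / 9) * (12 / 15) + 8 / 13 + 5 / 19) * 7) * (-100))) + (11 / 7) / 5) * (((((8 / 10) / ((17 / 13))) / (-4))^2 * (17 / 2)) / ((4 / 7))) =1884224658701281309591 / 3304103000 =570268135921.09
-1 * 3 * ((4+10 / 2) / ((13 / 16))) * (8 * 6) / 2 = -10368 / 13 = -797.54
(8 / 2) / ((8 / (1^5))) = 1 / 2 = 0.50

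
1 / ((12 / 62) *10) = 31 / 60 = 0.52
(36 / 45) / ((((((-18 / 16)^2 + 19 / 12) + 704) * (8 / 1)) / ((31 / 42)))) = 496 / 4750025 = 0.00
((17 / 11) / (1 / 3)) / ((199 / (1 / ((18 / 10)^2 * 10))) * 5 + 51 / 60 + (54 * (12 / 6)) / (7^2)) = 49980 / 347558563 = 0.00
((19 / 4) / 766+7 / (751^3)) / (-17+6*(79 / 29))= -0.01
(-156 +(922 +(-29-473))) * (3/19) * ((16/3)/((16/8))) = 2112/19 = 111.16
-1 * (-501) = 501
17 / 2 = 8.50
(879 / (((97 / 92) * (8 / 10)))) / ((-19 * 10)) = -20217 / 3686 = -5.48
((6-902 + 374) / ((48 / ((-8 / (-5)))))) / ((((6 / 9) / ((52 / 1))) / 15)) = -20358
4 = 4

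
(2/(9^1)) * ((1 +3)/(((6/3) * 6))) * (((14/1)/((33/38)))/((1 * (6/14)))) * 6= 14896/891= 16.72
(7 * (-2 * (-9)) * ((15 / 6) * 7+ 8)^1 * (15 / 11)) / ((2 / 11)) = 48195 / 2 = 24097.50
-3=-3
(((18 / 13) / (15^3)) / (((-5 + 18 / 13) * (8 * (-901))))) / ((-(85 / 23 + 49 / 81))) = -621 / 169642082000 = -0.00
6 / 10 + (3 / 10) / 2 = 3 / 4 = 0.75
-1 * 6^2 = -36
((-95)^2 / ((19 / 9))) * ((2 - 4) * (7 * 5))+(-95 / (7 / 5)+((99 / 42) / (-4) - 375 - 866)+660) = -16794369 / 56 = -299899.45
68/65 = 1.05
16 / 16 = 1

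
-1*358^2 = -128164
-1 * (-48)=48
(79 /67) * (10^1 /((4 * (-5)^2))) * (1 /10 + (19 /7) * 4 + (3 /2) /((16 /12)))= 267257 /187600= 1.42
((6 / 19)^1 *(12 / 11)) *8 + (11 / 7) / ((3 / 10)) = 35086 / 4389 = 7.99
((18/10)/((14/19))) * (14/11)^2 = 2394/605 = 3.96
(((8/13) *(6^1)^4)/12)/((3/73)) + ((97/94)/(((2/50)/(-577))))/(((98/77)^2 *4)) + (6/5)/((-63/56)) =-9789272083/14370720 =-681.20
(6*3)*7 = 126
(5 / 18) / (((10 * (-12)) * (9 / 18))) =-1 / 216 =-0.00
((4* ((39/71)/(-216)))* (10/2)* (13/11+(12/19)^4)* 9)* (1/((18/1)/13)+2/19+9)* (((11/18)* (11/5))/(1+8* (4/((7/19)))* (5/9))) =-6467206855109/39277209527064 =-0.16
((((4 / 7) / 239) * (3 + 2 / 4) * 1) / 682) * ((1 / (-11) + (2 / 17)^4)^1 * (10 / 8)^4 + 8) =1829470463 / 19168168388864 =0.00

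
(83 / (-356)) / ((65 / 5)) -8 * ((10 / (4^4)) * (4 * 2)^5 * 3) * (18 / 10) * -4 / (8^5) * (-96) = -2999027 / 4628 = -648.02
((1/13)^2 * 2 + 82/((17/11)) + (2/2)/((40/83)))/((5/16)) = 176.47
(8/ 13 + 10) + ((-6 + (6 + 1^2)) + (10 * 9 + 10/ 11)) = 14661/ 143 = 102.52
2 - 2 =0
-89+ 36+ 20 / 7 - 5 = -386 / 7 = -55.14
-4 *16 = -64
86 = 86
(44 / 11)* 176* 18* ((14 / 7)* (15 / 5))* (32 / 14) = 1216512 / 7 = 173787.43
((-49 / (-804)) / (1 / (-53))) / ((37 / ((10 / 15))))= -2597 / 44622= -0.06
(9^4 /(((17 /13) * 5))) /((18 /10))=9477 /17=557.47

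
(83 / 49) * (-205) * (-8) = 2777.96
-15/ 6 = -5/ 2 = -2.50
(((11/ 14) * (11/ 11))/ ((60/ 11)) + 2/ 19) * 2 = 3979/ 7980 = 0.50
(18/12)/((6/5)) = 5/4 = 1.25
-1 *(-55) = 55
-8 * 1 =-8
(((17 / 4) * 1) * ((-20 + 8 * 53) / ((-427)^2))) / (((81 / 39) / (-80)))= -1785680 / 4922883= -0.36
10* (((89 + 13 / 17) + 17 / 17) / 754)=7715 / 6409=1.20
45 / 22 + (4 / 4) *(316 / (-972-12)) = 2333 / 1353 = 1.72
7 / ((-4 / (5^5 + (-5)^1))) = -5460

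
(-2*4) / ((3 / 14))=-112 / 3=-37.33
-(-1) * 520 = 520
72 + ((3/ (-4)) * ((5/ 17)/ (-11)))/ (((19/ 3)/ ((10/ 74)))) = 37860993/ 525844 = 72.00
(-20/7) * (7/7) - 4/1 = -48/7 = -6.86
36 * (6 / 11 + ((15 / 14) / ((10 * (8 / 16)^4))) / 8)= 2106 / 77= 27.35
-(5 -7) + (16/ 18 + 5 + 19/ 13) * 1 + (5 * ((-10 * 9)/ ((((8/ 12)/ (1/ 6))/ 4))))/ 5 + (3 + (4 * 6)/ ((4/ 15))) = 1445/ 117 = 12.35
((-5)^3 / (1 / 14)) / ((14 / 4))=-500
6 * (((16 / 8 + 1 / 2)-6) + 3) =-3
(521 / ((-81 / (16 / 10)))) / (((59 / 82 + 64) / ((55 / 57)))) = -3759536 / 24502419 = -0.15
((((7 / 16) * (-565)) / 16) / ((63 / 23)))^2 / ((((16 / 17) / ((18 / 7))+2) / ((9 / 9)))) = 2870790425 / 213516288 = 13.45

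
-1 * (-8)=8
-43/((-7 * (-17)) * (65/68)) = -172/455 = -0.38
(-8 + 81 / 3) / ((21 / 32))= 608 / 21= 28.95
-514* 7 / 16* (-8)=1799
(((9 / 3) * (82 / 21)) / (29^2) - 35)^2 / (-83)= -14.75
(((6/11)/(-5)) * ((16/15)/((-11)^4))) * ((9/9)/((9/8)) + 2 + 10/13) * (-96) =438272/157024725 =0.00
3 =3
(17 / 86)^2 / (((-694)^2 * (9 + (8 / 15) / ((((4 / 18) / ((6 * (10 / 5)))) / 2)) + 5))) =1445 / 1275260388448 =0.00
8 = 8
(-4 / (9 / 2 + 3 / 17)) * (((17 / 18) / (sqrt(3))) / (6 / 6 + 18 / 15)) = -5780 * sqrt(3) / 47223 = -0.21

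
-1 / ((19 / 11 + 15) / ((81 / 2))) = -891 / 368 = -2.42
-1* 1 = -1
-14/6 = -7/3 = -2.33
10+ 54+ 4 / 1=68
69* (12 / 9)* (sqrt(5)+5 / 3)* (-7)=-644* sqrt(5)-3220 / 3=-2513.36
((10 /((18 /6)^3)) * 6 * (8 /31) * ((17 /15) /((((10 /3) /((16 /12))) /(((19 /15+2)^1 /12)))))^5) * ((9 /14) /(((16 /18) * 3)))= 57296351374199 /14479691308593750000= 0.00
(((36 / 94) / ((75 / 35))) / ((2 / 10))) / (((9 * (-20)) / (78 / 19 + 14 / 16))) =-5299 / 214320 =-0.02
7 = 7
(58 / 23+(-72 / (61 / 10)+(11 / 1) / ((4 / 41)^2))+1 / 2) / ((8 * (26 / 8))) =25745745 / 583648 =44.11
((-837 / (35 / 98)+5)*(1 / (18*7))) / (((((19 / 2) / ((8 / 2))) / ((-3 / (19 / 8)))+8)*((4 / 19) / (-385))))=19550696 / 3525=5546.30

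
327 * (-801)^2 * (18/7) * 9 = 33988171374/7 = 4855453053.43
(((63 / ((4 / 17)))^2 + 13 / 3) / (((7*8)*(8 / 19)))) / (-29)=-65385289 / 623616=-104.85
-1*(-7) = 7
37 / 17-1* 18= -269 / 17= -15.82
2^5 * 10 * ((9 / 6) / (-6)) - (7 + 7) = -94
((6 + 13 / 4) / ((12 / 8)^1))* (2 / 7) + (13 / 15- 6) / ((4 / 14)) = -3403 / 210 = -16.20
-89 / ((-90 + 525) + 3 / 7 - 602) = 623 / 1166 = 0.53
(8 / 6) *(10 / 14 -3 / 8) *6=19 / 7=2.71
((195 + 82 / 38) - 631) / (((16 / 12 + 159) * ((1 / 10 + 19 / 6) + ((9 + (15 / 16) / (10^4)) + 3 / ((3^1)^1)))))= -2373984000 / 11639512651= -0.20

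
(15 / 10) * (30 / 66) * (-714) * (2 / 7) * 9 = -13770 / 11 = -1251.82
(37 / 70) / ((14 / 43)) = 1591 / 980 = 1.62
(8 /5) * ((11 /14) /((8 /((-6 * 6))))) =-198 /35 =-5.66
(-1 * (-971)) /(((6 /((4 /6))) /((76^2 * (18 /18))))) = 5608496 /9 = 623166.22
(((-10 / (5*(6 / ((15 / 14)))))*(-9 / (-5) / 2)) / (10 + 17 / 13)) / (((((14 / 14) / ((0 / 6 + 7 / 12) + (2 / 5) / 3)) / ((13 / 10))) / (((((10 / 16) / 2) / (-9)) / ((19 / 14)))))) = 7267 / 10725120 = 0.00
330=330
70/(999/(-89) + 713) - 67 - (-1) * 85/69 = -141502267/2154801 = -65.67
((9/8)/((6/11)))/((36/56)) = 77/24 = 3.21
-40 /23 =-1.74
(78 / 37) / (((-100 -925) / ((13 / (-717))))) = 338 / 9064075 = 0.00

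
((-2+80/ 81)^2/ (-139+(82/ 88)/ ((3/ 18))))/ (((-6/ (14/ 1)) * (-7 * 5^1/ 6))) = -0.00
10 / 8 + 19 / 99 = 571 / 396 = 1.44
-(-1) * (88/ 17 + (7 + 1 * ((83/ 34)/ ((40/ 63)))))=16.02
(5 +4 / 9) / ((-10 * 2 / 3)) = -49 / 60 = -0.82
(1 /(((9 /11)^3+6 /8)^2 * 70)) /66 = 644204 /5012099505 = 0.00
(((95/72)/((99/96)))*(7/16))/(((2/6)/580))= 96425/99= 973.99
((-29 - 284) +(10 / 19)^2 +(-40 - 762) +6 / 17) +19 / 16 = -109305621 / 98192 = -1113.18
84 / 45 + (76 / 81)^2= 90116 / 32805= 2.75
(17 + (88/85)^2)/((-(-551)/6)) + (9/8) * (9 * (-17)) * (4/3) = -1825700697/7961950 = -229.30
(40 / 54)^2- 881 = -641849 / 729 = -880.45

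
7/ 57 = 0.12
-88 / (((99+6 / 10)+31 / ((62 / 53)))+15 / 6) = -440 / 643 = -0.68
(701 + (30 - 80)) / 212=651 / 212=3.07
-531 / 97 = -5.47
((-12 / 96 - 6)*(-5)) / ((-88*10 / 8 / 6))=-147 / 88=-1.67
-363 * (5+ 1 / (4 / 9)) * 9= -23685.75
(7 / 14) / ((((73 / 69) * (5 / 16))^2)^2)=742756220928 / 17748900625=41.85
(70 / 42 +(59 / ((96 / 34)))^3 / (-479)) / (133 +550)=-920737747 / 36180946944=-0.03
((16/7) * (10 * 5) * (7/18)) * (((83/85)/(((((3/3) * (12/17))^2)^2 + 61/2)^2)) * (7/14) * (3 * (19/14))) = 51768326985680/554002992480189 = 0.09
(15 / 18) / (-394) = -5 / 2364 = -0.00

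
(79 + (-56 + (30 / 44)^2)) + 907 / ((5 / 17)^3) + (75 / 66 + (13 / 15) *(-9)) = 2157764519 / 60500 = 35665.53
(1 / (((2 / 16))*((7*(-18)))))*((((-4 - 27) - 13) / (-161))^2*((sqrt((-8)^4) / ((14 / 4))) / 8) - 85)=20522692 / 3810387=5.39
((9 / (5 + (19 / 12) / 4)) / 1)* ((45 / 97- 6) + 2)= -21168 / 3589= -5.90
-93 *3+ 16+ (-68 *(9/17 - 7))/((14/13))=1019/7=145.57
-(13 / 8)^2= -169 / 64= -2.64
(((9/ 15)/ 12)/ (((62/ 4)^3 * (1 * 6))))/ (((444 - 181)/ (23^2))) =529/ 117525495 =0.00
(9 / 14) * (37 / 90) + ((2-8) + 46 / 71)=-50573 / 9940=-5.09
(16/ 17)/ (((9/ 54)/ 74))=417.88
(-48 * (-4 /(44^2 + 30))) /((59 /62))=5952 /57997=0.10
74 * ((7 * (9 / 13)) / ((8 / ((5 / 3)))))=3885 / 52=74.71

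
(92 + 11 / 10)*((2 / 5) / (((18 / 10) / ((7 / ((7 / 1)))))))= 931 / 45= 20.69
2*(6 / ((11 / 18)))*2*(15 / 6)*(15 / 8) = 2025 / 11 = 184.09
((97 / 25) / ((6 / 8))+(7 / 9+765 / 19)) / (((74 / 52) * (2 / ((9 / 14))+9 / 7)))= 35957012 / 4868275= 7.39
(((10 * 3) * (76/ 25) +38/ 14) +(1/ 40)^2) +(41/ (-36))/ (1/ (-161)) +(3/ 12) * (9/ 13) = 363569299/ 1310400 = 277.45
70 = 70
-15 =-15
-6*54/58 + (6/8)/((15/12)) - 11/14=-11717/2030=-5.77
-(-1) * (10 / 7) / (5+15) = 0.07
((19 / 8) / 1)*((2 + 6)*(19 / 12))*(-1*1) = -361 / 12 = -30.08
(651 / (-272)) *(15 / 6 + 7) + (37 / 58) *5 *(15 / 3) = -107101 / 15776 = -6.79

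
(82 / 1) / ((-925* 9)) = -82 / 8325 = -0.01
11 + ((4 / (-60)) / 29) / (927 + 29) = 4574459 / 415860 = 11.00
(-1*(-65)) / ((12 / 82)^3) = 20740.12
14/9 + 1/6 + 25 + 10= 661/18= 36.72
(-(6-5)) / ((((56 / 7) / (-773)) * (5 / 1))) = 773 / 40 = 19.32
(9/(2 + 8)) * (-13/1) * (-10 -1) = 1287/10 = 128.70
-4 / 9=-0.44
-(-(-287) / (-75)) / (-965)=-287 / 72375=-0.00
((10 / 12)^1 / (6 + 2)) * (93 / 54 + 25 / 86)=3895 / 18576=0.21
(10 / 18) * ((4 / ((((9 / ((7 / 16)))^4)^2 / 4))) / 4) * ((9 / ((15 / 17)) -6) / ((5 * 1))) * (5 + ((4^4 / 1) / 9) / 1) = 12146435707 / 6239843737707479040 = 0.00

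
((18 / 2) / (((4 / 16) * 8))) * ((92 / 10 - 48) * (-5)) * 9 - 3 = 7854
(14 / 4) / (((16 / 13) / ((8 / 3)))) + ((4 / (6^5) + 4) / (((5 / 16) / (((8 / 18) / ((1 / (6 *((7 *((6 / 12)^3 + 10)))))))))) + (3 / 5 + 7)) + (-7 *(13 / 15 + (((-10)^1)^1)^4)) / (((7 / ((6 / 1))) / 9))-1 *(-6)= -96769099 / 180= -537606.11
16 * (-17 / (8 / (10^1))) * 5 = -1700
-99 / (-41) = 99 / 41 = 2.41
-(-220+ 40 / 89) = 19540 / 89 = 219.55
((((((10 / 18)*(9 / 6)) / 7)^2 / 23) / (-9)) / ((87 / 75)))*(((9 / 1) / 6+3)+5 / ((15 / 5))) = -23125 / 63535752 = -0.00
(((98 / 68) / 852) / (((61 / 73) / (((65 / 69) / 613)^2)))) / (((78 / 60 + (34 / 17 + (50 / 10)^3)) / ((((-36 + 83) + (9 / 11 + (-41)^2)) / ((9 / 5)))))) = 798334980625 / 22307804161597042308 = 0.00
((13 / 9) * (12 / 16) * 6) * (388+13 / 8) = 40521 / 16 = 2532.56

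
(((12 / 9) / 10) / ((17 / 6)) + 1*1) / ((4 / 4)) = 89 / 85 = 1.05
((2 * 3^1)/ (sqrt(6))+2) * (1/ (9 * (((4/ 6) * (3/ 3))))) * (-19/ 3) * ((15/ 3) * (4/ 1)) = -190 * sqrt(6)/ 9 - 380/ 9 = -93.93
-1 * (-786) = 786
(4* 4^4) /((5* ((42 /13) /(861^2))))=234963456 /5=46992691.20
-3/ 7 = -0.43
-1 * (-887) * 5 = 4435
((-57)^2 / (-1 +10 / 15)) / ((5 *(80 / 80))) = -9747 / 5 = -1949.40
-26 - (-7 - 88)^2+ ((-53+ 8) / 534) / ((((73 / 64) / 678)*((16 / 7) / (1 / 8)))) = -9053.74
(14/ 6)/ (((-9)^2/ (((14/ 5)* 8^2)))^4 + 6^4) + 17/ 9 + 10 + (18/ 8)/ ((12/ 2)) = 245897564605472897/ 20047594533456024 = 12.27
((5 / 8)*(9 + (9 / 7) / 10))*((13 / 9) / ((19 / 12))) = 5.20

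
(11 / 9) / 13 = 11 / 117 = 0.09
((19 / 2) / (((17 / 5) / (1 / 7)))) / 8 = 0.05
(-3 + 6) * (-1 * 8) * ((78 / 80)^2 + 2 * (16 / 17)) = -231171 / 3400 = -67.99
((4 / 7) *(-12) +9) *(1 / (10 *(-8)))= -3 / 112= -0.03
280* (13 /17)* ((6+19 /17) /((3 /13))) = 5725720 /867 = 6604.06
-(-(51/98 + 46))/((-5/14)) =-4559/35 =-130.26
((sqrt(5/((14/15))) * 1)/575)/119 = sqrt(42)/191590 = 0.00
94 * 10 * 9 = 8460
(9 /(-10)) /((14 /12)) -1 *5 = -202 /35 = -5.77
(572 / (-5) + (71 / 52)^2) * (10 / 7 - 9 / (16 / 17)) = 1386071013 / 1514240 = 915.36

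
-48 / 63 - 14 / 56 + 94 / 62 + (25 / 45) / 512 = 505277 / 999936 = 0.51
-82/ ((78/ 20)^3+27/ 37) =-3034000/ 2221803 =-1.37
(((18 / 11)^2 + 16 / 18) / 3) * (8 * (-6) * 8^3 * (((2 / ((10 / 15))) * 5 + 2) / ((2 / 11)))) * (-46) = 12440731648 / 99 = 125663956.04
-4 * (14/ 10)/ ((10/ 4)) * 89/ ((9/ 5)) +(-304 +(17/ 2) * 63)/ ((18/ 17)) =6473/ 60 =107.88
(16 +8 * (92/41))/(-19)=-1392/779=-1.79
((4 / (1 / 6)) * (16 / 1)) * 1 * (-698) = -268032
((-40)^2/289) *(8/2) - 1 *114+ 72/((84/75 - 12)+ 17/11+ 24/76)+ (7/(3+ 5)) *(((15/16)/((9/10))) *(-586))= -828817297393/1307380512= -633.95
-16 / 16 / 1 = -1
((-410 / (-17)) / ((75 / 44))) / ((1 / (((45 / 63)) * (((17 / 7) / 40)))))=451 / 735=0.61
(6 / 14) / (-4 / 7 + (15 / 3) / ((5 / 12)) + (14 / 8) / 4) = 16 / 443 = 0.04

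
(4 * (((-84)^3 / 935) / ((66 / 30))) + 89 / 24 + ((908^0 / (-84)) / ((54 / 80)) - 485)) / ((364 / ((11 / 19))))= -15244902859 / 5866372512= -2.60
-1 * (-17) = 17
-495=-495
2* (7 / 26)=7 / 13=0.54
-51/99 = -0.52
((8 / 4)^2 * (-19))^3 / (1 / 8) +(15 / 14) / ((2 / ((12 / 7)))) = -172078547 / 49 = -3511807.08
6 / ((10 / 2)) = 6 / 5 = 1.20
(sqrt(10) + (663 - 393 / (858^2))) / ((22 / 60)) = 30 * sqrt(10) / 11 + 813460565 / 449878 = 1816.80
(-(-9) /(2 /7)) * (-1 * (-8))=252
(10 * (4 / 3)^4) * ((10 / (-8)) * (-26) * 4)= 332800 / 81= 4108.64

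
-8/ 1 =-8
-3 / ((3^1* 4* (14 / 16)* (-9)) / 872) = 1744 / 63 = 27.68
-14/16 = -0.88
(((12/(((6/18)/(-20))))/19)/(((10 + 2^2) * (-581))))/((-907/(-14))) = 720/10012373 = 0.00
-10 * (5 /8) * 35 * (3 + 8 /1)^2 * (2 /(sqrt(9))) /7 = -15125 /6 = -2520.83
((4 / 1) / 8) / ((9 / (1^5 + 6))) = 7 / 18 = 0.39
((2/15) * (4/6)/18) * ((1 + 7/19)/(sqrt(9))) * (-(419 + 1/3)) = -65416/69255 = -0.94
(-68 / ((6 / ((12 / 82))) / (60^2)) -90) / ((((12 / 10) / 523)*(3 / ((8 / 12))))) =-72200150 / 123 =-586993.09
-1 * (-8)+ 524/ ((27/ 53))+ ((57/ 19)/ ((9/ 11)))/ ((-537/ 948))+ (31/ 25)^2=3116249513/ 3020625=1031.66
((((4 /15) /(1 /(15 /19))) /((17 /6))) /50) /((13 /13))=12 /8075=0.00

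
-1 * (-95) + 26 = 121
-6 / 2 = -3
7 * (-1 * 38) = -266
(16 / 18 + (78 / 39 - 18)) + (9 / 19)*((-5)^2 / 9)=-2359 / 171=-13.80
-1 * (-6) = 6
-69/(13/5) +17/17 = -332/13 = -25.54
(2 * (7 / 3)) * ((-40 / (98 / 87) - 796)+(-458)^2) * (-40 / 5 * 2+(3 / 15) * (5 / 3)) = -320781016 / 21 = -15275286.48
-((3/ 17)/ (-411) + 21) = -48908/ 2329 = -21.00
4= 4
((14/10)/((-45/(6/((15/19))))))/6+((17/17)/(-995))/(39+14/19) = -3999082/101415375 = -0.04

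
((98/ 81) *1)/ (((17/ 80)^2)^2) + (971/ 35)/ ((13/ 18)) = 1944648583078/ 3078166455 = 631.76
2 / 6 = 1 / 3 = 0.33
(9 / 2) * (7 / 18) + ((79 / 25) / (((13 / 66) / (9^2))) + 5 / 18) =15227749 / 11700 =1301.52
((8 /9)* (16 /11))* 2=256 /99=2.59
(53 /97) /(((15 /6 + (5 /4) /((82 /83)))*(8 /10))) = 4346 /23959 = 0.18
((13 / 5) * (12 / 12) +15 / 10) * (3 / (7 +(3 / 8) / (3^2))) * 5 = 1476 / 169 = 8.73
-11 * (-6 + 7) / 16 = -11 / 16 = -0.69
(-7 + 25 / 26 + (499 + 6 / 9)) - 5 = 38113 / 78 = 488.63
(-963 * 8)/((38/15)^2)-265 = -529015/361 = -1465.42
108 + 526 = 634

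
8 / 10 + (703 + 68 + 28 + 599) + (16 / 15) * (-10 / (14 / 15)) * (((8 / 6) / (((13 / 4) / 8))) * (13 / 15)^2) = 1295242 / 945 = 1370.63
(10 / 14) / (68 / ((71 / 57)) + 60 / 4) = 355 / 34587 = 0.01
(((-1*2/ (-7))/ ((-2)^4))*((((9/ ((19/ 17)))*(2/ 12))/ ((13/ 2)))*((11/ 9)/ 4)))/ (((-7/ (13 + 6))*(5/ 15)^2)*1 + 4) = 561/ 1971424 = 0.00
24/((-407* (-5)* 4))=6/2035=0.00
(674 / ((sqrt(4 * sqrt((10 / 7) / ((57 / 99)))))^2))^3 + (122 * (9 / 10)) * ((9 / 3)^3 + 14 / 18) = 3050 + 5090276149 * sqrt(43890) / 871200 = 1227120.04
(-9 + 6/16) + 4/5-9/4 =-403/40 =-10.08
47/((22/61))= 130.32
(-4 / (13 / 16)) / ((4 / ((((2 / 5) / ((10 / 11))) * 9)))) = -1584 / 325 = -4.87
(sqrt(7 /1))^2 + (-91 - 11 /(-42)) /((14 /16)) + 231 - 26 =15920 /147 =108.30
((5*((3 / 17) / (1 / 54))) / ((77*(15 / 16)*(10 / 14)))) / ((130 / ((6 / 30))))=432 / 303875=0.00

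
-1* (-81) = 81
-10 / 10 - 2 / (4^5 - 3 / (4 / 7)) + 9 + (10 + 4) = 89642 / 4075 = 22.00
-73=-73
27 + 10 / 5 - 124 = -95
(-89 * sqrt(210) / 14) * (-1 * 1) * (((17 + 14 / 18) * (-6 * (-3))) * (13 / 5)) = 37024 * sqrt(210) / 7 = 76646.96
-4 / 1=-4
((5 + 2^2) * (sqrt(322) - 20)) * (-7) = 1260 - 63 * sqrt(322) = 129.51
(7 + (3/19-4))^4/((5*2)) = 1296000/130321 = 9.94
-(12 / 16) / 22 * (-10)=15 / 44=0.34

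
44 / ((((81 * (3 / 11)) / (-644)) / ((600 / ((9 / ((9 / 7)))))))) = -8905600 / 81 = -109945.68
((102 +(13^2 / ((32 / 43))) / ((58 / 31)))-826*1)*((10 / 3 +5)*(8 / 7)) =-3994525 / 696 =-5739.26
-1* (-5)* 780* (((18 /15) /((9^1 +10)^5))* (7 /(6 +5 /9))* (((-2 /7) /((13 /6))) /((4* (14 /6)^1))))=-29160 /1022628887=-0.00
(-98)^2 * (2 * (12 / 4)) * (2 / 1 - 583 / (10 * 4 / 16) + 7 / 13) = -863956632 / 65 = -13291640.49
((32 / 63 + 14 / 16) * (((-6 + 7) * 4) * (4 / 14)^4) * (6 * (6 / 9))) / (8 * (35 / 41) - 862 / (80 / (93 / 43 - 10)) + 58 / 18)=1572878080 / 1008010295761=0.00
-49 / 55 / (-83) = 49 / 4565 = 0.01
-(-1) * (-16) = -16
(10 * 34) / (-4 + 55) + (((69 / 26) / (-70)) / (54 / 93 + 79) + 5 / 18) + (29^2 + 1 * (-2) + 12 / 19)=649983553361 / 767779740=846.58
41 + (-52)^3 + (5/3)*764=-417881/3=-139293.67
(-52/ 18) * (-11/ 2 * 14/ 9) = 2002/ 81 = 24.72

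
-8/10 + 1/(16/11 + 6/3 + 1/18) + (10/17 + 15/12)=62531/47260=1.32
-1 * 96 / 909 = -0.11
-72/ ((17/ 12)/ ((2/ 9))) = -192/ 17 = -11.29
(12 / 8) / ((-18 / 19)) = -19 / 12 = -1.58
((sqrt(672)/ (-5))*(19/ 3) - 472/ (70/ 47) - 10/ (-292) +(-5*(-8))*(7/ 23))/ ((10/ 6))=-107436333/ 587650 - 76*sqrt(42)/ 25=-202.53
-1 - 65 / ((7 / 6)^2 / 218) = -510169 / 49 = -10411.61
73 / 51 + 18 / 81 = 253 / 153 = 1.65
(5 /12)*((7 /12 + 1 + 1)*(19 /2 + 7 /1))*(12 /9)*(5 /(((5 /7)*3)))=55.25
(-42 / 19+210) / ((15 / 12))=15792 / 95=166.23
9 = 9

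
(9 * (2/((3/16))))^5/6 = 1358954496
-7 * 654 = -4578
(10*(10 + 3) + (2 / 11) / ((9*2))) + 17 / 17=131.01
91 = 91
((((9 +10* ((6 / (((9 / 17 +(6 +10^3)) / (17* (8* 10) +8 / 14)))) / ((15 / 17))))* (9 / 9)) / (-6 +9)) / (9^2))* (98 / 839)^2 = 0.01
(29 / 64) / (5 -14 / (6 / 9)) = -29 / 1024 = -0.03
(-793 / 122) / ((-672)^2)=-13 / 903168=-0.00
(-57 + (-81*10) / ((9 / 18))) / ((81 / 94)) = -52546 / 27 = -1946.15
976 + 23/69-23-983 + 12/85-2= -8039/255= -31.53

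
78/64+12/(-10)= 3/160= 0.02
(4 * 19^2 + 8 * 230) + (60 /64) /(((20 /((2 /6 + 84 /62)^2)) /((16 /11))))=416606617 /126852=3284.19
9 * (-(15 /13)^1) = -135 /13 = -10.38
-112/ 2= -56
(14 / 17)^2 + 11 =3375 / 289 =11.68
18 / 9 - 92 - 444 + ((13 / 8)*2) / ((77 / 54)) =-81885 / 154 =-531.72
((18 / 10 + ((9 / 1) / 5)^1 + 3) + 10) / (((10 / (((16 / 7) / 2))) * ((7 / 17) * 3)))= 5644 / 3675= 1.54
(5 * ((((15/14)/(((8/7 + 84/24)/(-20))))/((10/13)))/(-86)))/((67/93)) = 1395/2881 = 0.48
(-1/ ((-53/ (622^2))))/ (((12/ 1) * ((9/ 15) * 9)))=483605/ 4293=112.65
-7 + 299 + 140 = 432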